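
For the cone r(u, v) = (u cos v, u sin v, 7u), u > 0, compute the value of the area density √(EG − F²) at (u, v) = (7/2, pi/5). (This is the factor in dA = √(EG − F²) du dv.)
√(EG − F²)|_{(7/2, pi/5)} = 35*sqrt(2)/2

E = 50, F = 0, G = u^2, so EG − F² = 50*u^2. Taking the positive square root: √(EG − F²) = 5*sqrt(2)*Abs(u). At (u, v) = (7/2, pi/5): 35*sqrt(2)/2.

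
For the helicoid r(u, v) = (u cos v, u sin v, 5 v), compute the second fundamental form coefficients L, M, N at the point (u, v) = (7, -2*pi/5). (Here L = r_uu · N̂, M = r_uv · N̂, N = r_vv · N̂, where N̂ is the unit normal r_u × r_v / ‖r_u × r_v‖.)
L = 0;  M = -5*sqrt(74)/74;  N = 0

Compute the unit normal N̂(u, v) = (5*sin(v)/sqrt(u^2 + 25), -5*cos(v)/sqrt(u^2 + 25), u/sqrt(u^2 + 25)), and the second partials r_uu, r_uv, r_vv. Take dot products:
  L(u, v) = r_uu · N̂ = 0,
  M(u, v) = r_uv · N̂ = -5/sqrt(u^2 + 25),
  N(u, v) = r_vv · N̂ = 0.
Evaluating at (u, v) = (7, -2*pi/5):
  L = 0, M = -5*sqrt(74)/74, N = 0.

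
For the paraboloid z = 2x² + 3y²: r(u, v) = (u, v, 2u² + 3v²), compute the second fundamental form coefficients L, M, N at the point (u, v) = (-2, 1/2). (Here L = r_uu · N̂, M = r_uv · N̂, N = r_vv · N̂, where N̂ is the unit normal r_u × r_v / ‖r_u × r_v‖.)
L = 2*sqrt(74)/37;  M = 0;  N = 3*sqrt(74)/37

Compute the unit normal N̂(u, v) = (-4*u/sqrt(16*u^2 + 36*v^2 + 1), -6*v/sqrt(16*u^2 + 36*v^2 + 1), 1/sqrt(16*u^2 + 36*v^2 + 1)), and the second partials r_uu, r_uv, r_vv. Take dot products:
  L(u, v) = r_uu · N̂ = 4/sqrt(16*u^2 + 36*v^2 + 1),
  M(u, v) = r_uv · N̂ = 0,
  N(u, v) = r_vv · N̂ = 6/sqrt(16*u^2 + 36*v^2 + 1).
Evaluating at (u, v) = (-2, 1/2):
  L = 2*sqrt(74)/37, M = 0, N = 3*sqrt(74)/37.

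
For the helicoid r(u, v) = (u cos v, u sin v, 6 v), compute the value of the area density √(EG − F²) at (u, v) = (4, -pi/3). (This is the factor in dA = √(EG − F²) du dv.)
√(EG − F²)|_{(4, -pi/3)} = 2*sqrt(13)

E = 1, F = 0, G = u^2 + 36, so EG − F² = u^2 + 36. Taking the positive square root: √(EG − F²) = sqrt(u^2 + 36). At (u, v) = (4, -pi/3): 2*sqrt(13).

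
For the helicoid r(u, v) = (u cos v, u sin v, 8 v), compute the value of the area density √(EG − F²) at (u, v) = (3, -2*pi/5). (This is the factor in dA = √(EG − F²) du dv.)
√(EG − F²)|_{(3, -2*pi/5)} = sqrt(73)

E = 1, F = 0, G = u^2 + 64, so EG − F² = u^2 + 64. Taking the positive square root: √(EG − F²) = sqrt(u^2 + 64). At (u, v) = (3, -2*pi/5): sqrt(73).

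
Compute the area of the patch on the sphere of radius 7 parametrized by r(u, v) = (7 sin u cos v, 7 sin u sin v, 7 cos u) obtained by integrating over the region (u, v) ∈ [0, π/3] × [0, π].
Area = 49*pi/2

Area = ∫∫ √(EG − F²) du dv with √(EG − F²) = 49*Abs(sin(u)). Integrating over [0, π/3] × [0, π] gives 49*pi/2.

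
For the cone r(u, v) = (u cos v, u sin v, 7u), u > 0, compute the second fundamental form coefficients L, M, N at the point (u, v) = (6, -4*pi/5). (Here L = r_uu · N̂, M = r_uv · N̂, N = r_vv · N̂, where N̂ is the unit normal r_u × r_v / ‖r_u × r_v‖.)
L = 0;  M = 0;  N = 21*sqrt(2)/5

Compute the unit normal N̂(u, v) = (-7*sqrt(2)*u*cos(v)/(10*Abs(u)), -7*sqrt(2)*u*sin(v)/(10*Abs(u)), sqrt(2)*u/(10*Abs(u))), and the second partials r_uu, r_uv, r_vv. Take dot products:
  L(u, v) = r_uu · N̂ = 0,
  M(u, v) = r_uv · N̂ = 0,
  N(u, v) = r_vv · N̂ = 7*sqrt(2)*u^2/(10*Abs(u)).
Evaluating at (u, v) = (6, -4*pi/5):
  L = 0, M = 0, N = 21*sqrt(2)/5.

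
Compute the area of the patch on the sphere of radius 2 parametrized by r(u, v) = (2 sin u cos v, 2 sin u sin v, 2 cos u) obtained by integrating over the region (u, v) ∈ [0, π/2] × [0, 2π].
Area = 8*pi

Area = ∫∫ √(EG − F²) du dv with √(EG − F²) = 4*Abs(sin(u)). Integrating over [0, π/2] × [0, 2π] gives 8*pi.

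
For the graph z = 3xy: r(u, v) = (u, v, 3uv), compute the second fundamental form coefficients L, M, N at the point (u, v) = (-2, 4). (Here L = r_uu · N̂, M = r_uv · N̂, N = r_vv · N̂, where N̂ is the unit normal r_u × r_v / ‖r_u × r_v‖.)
L = 0;  M = 3*sqrt(181)/181;  N = 0

Compute the unit normal N̂(u, v) = (-3*v/sqrt(9*u^2 + 9*v^2 + 1), -3*u/sqrt(9*u^2 + 9*v^2 + 1), 1/sqrt(9*u^2 + 9*v^2 + 1)), and the second partials r_uu, r_uv, r_vv. Take dot products:
  L(u, v) = r_uu · N̂ = 0,
  M(u, v) = r_uv · N̂ = 3/sqrt(9*u^2 + 9*v^2 + 1),
  N(u, v) = r_vv · N̂ = 0.
Evaluating at (u, v) = (-2, 4):
  L = 0, M = 3*sqrt(181)/181, N = 0.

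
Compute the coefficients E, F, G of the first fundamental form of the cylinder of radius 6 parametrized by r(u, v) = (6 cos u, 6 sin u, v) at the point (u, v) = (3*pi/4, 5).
E = 36;  F = 0;  G = 1

Partials: r_u = (-6*sin(u), 6*cos(u), 0), r_v = (0, 0, 1). As functions of (u, v):
  E = r_u · r_u = 36,
  F = r_u · r_v = 0,
  G = r_v · r_v = 1.
Evaluating at (u, v) = (3*pi/4, 5): E = 36, F = 0, G = 1.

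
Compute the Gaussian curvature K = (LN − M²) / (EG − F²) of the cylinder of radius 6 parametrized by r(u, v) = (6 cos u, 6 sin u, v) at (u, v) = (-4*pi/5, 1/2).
K = 0

Coefficients of the first fundamental form: E = 36, F = 0, G = 1.
Coefficients of the second fundamental form: L = -6, M = 0, N = 0.
Assemble K = (LN − M²)/(EG − F²) = 0. At (u, v) = (-4*pi/5, 1/2): K = 0.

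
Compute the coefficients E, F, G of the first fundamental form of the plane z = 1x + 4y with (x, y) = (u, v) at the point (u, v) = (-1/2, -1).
E = 2;  F = 4;  G = 17

Partials: r_u = (1, 0, 1), r_v = (0, 1, 4). As functions of (u, v):
  E = r_u · r_u = 2,
  F = r_u · r_v = 4,
  G = r_v · r_v = 17.
Evaluating at (u, v) = (-1/2, -1): E = 2, F = 4, G = 17.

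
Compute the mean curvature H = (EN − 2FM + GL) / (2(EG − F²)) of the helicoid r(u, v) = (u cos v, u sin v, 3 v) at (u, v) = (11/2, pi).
H = 0

With E = 1, F = 0, G = u^2 + 9, L = 0, M = -3/sqrt(u^2 + 9), N = 0, assemble
  H = (EN − 2FM + GL) / (2(EG − F²)) = 0.
At (u, v) = (11/2, pi): H = 0.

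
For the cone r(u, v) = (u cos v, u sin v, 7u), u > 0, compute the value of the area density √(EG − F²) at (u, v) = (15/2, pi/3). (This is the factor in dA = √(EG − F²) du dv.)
√(EG − F²)|_{(15/2, pi/3)} = 75*sqrt(2)/2

E = 50, F = 0, G = u^2, so EG − F² = 50*u^2. Taking the positive square root: √(EG − F²) = 5*sqrt(2)*Abs(u). At (u, v) = (15/2, pi/3): 75*sqrt(2)/2.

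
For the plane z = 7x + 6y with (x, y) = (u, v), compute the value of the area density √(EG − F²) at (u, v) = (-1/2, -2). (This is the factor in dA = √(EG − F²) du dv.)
√(EG − F²)|_{(-1/2, -2)} = sqrt(86)

E = 50, F = 42, G = 37, so EG − F² = 86. Taking the positive square root: √(EG − F²) = sqrt(86). At (u, v) = (-1/2, -2): sqrt(86).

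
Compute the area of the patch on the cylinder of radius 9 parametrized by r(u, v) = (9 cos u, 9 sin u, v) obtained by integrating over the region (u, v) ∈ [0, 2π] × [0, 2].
Area = 36*pi

Area = ∫∫ √(EG − F²) du dv with √(EG − F²) = 9. Integrating over [0, 2π] × [0, 2] gives 36*pi.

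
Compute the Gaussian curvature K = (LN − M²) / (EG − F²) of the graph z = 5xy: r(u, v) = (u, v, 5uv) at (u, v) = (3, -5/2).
K = -400/2337841

Coefficients of the first fundamental form: E = 25*v^2 + 1, F = 25*u*v, G = 25*u^2 + 1.
Coefficients of the second fundamental form: L = 0, M = 5/sqrt(25*u^2 + 25*v^2 + 1), N = 0.
Assemble K = (LN − M²)/(EG − F²) = -25/(625*u^4 + 1250*u^2*v^2 + 50*u^2 + 625*v^4 + 50*v^2 + 1). At (u, v) = (3, -5/2): K = -400/2337841.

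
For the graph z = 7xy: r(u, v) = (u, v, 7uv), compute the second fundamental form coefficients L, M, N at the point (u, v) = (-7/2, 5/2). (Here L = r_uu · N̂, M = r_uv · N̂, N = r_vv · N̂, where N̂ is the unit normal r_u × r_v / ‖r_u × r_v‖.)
L = 0;  M = 7*sqrt(30)/165;  N = 0

Compute the unit normal N̂(u, v) = (-7*v/sqrt(49*u^2 + 49*v^2 + 1), -7*u/sqrt(49*u^2 + 49*v^2 + 1), 1/sqrt(49*u^2 + 49*v^2 + 1)), and the second partials r_uu, r_uv, r_vv. Take dot products:
  L(u, v) = r_uu · N̂ = 0,
  M(u, v) = r_uv · N̂ = 7/sqrt(49*u^2 + 49*v^2 + 1),
  N(u, v) = r_vv · N̂ = 0.
Evaluating at (u, v) = (-7/2, 5/2):
  L = 0, M = 7*sqrt(30)/165, N = 0.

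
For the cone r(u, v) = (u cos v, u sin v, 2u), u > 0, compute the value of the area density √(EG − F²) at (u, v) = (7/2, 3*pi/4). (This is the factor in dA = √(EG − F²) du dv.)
√(EG − F²)|_{(7/2, 3*pi/4)} = 7*sqrt(5)/2

E = 5, F = 0, G = u^2, so EG − F² = 5*u^2. Taking the positive square root: √(EG − F²) = sqrt(5)*Abs(u). At (u, v) = (7/2, 3*pi/4): 7*sqrt(5)/2.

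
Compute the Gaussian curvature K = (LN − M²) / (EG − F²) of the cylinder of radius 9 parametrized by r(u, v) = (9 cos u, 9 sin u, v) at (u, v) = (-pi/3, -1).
K = 0

Coefficients of the first fundamental form: E = 81, F = 0, G = 1.
Coefficients of the second fundamental form: L = -9, M = 0, N = 0.
Assemble K = (LN − M²)/(EG − F²) = 0. At (u, v) = (-pi/3, -1): K = 0.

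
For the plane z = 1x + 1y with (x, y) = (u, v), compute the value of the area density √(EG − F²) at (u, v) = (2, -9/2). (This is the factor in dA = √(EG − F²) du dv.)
√(EG − F²)|_{(2, -9/2)} = sqrt(3)

E = 2, F = 1, G = 2, so EG − F² = 3. Taking the positive square root: √(EG − F²) = sqrt(3). At (u, v) = (2, -9/2): sqrt(3).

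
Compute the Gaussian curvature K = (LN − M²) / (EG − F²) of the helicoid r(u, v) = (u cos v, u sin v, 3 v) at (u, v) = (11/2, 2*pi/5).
K = -144/24649

Coefficients of the first fundamental form: E = 1, F = 0, G = u^2 + 9.
Coefficients of the second fundamental form: L = 0, M = -3/sqrt(u^2 + 9), N = 0.
Assemble K = (LN − M²)/(EG − F²) = -9/(u^2 + 9)^2. At (u, v) = (11/2, 2*pi/5): K = -144/24649.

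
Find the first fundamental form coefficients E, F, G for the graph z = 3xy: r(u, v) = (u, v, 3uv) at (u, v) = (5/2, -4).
E = 145;  F = -90;  G = 229/4

Partials: r_u = (1, 0, 3*v), r_v = (0, 1, 3*u). As functions of (u, v):
  E = r_u · r_u = 9*v^2 + 1,
  F = r_u · r_v = 9*u*v,
  G = r_v · r_v = 9*u^2 + 1.
Evaluating at (u, v) = (5/2, -4): E = 145, F = -90, G = 229/4.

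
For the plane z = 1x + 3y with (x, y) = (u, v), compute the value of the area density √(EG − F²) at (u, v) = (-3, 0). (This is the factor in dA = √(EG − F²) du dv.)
√(EG − F²)|_{(-3, 0)} = sqrt(11)

E = 2, F = 3, G = 10, so EG − F² = 11. Taking the positive square root: √(EG − F²) = sqrt(11). At (u, v) = (-3, 0): sqrt(11).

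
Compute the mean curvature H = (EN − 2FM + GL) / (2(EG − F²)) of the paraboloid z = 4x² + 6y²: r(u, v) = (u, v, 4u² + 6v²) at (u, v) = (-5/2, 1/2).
H = 2554*sqrt(437)/190969

With E = 64*u^2 + 1, F = 96*u*v, G = 144*v^2 + 1, L = 8/sqrt(64*u^2 + 144*v^2 + 1), M = 0, N = 12/sqrt(64*u^2 + 144*v^2 + 1), assemble
  H = (EN − 2FM + GL) / (2(EG − F²)) = 2*(192*u^2 + 288*v^2 + 5)/(64*u^2 + 144*v^2 + 1)^(3/2).
At (u, v) = (-5/2, 1/2): H = 2554*sqrt(437)/190969.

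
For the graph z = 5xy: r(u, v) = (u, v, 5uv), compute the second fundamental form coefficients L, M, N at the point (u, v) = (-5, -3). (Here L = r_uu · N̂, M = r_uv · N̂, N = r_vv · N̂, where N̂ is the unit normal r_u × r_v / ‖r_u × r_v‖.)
L = 0;  M = 5*sqrt(851)/851;  N = 0

Compute the unit normal N̂(u, v) = (-5*v/sqrt(25*u^2 + 25*v^2 + 1), -5*u/sqrt(25*u^2 + 25*v^2 + 1), 1/sqrt(25*u^2 + 25*v^2 + 1)), and the second partials r_uu, r_uv, r_vv. Take dot products:
  L(u, v) = r_uu · N̂ = 0,
  M(u, v) = r_uv · N̂ = 5/sqrt(25*u^2 + 25*v^2 + 1),
  N(u, v) = r_vv · N̂ = 0.
Evaluating at (u, v) = (-5, -3):
  L = 0, M = 5*sqrt(851)/851, N = 0.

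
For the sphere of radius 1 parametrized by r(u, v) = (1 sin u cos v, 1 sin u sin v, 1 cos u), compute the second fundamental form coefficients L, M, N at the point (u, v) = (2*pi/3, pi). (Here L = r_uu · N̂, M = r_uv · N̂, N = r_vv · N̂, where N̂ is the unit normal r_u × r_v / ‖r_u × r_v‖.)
L = -1;  M = 0;  N = -3/4

Compute the unit normal N̂(u, v) = (sin(u)^2*cos(v)/Abs(sin(u)), sin(u)^2*sin(v)/Abs(sin(u)), sin(2*u)/(2*Abs(sin(u)))), and the second partials r_uu, r_uv, r_vv. Take dot products:
  L(u, v) = r_uu · N̂ = -sin(u)/Abs(sin(u)),
  M(u, v) = r_uv · N̂ = 0,
  N(u, v) = r_vv · N̂ = -sin(u)^3/Abs(sin(u)).
Evaluating at (u, v) = (2*pi/3, pi):
  L = -1, M = 0, N = -3/4.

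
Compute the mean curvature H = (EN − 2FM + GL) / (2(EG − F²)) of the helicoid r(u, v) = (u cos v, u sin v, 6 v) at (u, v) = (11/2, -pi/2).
H = 0

With E = 1, F = 0, G = u^2 + 36, L = 0, M = -6/sqrt(u^2 + 36), N = 0, assemble
  H = (EN − 2FM + GL) / (2(EG − F²)) = 0.
At (u, v) = (11/2, -pi/2): H = 0.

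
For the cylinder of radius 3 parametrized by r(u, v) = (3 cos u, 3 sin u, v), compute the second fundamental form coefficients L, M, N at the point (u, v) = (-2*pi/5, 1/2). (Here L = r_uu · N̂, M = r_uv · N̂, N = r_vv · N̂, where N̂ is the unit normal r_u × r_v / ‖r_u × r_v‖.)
L = -3;  M = 0;  N = 0

Compute the unit normal N̂(u, v) = (cos(u), sin(u), 0), and the second partials r_uu, r_uv, r_vv. Take dot products:
  L(u, v) = r_uu · N̂ = -3,
  M(u, v) = r_uv · N̂ = 0,
  N(u, v) = r_vv · N̂ = 0.
Evaluating at (u, v) = (-2*pi/5, 1/2):
  L = -3, M = 0, N = 0.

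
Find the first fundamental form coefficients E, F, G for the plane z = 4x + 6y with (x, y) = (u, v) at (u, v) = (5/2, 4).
E = 17;  F = 24;  G = 37

Partials: r_u = (1, 0, 4), r_v = (0, 1, 6). As functions of (u, v):
  E = r_u · r_u = 17,
  F = r_u · r_v = 24,
  G = r_v · r_v = 37.
Evaluating at (u, v) = (5/2, 4): E = 17, F = 24, G = 37.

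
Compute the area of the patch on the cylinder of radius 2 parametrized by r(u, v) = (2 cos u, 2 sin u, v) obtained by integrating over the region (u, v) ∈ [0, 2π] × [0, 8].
Area = 32*pi

Area = ∫∫ √(EG − F²) du dv with √(EG − F²) = 2. Integrating over [0, 2π] × [0, 8] gives 32*pi.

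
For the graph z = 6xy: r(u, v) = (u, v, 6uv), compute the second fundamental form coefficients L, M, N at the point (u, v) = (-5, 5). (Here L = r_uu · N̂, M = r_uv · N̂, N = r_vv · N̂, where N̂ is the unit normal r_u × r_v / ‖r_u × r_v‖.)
L = 0;  M = 6*sqrt(1801)/1801;  N = 0

Compute the unit normal N̂(u, v) = (-6*v/sqrt(36*u^2 + 36*v^2 + 1), -6*u/sqrt(36*u^2 + 36*v^2 + 1), 1/sqrt(36*u^2 + 36*v^2 + 1)), and the second partials r_uu, r_uv, r_vv. Take dot products:
  L(u, v) = r_uu · N̂ = 0,
  M(u, v) = r_uv · N̂ = 6/sqrt(36*u^2 + 36*v^2 + 1),
  N(u, v) = r_vv · N̂ = 0.
Evaluating at (u, v) = (-5, 5):
  L = 0, M = 6*sqrt(1801)/1801, N = 0.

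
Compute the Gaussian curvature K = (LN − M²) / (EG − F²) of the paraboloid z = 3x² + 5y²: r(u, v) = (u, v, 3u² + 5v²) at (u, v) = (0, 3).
K = 60/811801

Coefficients of the first fundamental form: E = 36*u^2 + 1, F = 60*u*v, G = 100*v^2 + 1.
Coefficients of the second fundamental form: L = 6/sqrt(36*u^2 + 100*v^2 + 1), M = 0, N = 10/sqrt(36*u^2 + 100*v^2 + 1).
Assemble K = (LN − M²)/(EG − F²) = 60/(1296*u^4 + 7200*u^2*v^2 + 72*u^2 + 10000*v^4 + 200*v^2 + 1). At (u, v) = (0, 3): K = 60/811801.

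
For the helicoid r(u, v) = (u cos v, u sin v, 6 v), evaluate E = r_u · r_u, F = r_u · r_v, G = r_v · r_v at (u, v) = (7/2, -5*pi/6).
E = 1;  F = 0;  G = 193/4

Partials: r_u = (cos(v), sin(v), 0), r_v = (-u*sin(v), u*cos(v), 6). As functions of (u, v):
  E = r_u · r_u = 1,
  F = r_u · r_v = 0,
  G = r_v · r_v = u^2 + 36.
Evaluating at (u, v) = (7/2, -5*pi/6): E = 1, F = 0, G = 193/4.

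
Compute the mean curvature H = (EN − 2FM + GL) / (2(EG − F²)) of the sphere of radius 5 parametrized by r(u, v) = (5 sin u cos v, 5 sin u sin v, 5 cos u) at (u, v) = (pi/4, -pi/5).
H = -1/5

With E = 25, F = 0, G = 25*sin(u)^2, L = -5*sin(u)/Abs(sin(u)), M = 0, N = -5*sin(u)^3/Abs(sin(u)), assemble
  H = (EN − 2FM + GL) / (2(EG − F²)) = -sin(u)/(5*Abs(sin(u))).
At (u, v) = (pi/4, -pi/5): H = -1/5.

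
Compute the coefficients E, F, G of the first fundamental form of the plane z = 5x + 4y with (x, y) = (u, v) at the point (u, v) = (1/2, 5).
E = 26;  F = 20;  G = 17

Partials: r_u = (1, 0, 5), r_v = (0, 1, 4). As functions of (u, v):
  E = r_u · r_u = 26,
  F = r_u · r_v = 20,
  G = r_v · r_v = 17.
Evaluating at (u, v) = (1/2, 5): E = 26, F = 20, G = 17.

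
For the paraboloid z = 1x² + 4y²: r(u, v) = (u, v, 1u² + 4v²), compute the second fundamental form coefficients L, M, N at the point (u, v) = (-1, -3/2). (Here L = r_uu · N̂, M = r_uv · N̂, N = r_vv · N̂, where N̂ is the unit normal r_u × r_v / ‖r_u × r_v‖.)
L = 2*sqrt(149)/149;  M = 0;  N = 8*sqrt(149)/149

Compute the unit normal N̂(u, v) = (-2*u/sqrt(4*u^2 + 64*v^2 + 1), -8*v/sqrt(4*u^2 + 64*v^2 + 1), 1/sqrt(4*u^2 + 64*v^2 + 1)), and the second partials r_uu, r_uv, r_vv. Take dot products:
  L(u, v) = r_uu · N̂ = 2/sqrt(4*u^2 + 64*v^2 + 1),
  M(u, v) = r_uv · N̂ = 0,
  N(u, v) = r_vv · N̂ = 8/sqrt(4*u^2 + 64*v^2 + 1).
Evaluating at (u, v) = (-1, -3/2):
  L = 2*sqrt(149)/149, M = 0, N = 8*sqrt(149)/149.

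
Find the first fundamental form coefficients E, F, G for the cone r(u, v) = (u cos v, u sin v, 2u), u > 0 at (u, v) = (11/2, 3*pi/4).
E = 5;  F = 0;  G = 121/4

Partials: r_u = (cos(v), sin(v), 2), r_v = (-u*sin(v), u*cos(v), 0). As functions of (u, v):
  E = r_u · r_u = 5,
  F = r_u · r_v = 0,
  G = r_v · r_v = u^2.
Evaluating at (u, v) = (11/2, 3*pi/4): E = 5, F = 0, G = 121/4.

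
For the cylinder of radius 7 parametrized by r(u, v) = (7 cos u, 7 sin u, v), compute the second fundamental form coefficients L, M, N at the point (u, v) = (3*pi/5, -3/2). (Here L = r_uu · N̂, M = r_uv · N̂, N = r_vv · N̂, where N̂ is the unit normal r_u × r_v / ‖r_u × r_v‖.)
L = -7;  M = 0;  N = 0

Compute the unit normal N̂(u, v) = (cos(u), sin(u), 0), and the second partials r_uu, r_uv, r_vv. Take dot products:
  L(u, v) = r_uu · N̂ = -7,
  M(u, v) = r_uv · N̂ = 0,
  N(u, v) = r_vv · N̂ = 0.
Evaluating at (u, v) = (3*pi/5, -3/2):
  L = -7, M = 0, N = 0.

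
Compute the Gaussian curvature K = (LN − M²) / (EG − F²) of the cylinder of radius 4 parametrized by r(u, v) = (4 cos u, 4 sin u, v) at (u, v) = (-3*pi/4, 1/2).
K = 0

Coefficients of the first fundamental form: E = 16, F = 0, G = 1.
Coefficients of the second fundamental form: L = -4, M = 0, N = 0.
Assemble K = (LN − M²)/(EG − F²) = 0. At (u, v) = (-3*pi/4, 1/2): K = 0.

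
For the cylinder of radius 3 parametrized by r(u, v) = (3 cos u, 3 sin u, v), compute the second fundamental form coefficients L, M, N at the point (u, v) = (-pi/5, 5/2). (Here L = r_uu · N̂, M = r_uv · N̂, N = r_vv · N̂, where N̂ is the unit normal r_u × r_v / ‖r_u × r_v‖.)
L = -3;  M = 0;  N = 0

Compute the unit normal N̂(u, v) = (cos(u), sin(u), 0), and the second partials r_uu, r_uv, r_vv. Take dot products:
  L(u, v) = r_uu · N̂ = -3,
  M(u, v) = r_uv · N̂ = 0,
  N(u, v) = r_vv · N̂ = 0.
Evaluating at (u, v) = (-pi/5, 5/2):
  L = -3, M = 0, N = 0.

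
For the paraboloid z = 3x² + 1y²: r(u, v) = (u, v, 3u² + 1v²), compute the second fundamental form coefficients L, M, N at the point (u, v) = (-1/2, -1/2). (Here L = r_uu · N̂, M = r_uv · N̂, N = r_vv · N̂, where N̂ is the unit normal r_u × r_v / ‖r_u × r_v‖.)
L = 6*sqrt(11)/11;  M = 0;  N = 2*sqrt(11)/11

Compute the unit normal N̂(u, v) = (-6*u/sqrt(36*u^2 + 4*v^2 + 1), -2*v/sqrt(36*u^2 + 4*v^2 + 1), 1/sqrt(36*u^2 + 4*v^2 + 1)), and the second partials r_uu, r_uv, r_vv. Take dot products:
  L(u, v) = r_uu · N̂ = 6/sqrt(36*u^2 + 4*v^2 + 1),
  M(u, v) = r_uv · N̂ = 0,
  N(u, v) = r_vv · N̂ = 2/sqrt(36*u^2 + 4*v^2 + 1).
Evaluating at (u, v) = (-1/2, -1/2):
  L = 6*sqrt(11)/11, M = 0, N = 2*sqrt(11)/11.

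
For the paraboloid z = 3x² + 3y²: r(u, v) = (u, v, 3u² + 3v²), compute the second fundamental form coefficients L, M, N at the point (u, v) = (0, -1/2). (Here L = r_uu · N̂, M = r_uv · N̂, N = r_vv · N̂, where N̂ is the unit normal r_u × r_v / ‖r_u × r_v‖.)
L = 3*sqrt(10)/5;  M = 0;  N = 3*sqrt(10)/5

Compute the unit normal N̂(u, v) = (-6*u/sqrt(36*u^2 + 36*v^2 + 1), -6*v/sqrt(36*u^2 + 36*v^2 + 1), 1/sqrt(36*u^2 + 36*v^2 + 1)), and the second partials r_uu, r_uv, r_vv. Take dot products:
  L(u, v) = r_uu · N̂ = 6/sqrt(36*u^2 + 36*v^2 + 1),
  M(u, v) = r_uv · N̂ = 0,
  N(u, v) = r_vv · N̂ = 6/sqrt(36*u^2 + 36*v^2 + 1).
Evaluating at (u, v) = (0, -1/2):
  L = 3*sqrt(10)/5, M = 0, N = 3*sqrt(10)/5.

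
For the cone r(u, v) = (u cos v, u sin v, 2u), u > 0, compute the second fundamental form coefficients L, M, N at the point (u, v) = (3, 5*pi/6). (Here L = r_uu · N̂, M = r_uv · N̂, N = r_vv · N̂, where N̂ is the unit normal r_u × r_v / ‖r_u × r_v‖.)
L = 0;  M = 0;  N = 6*sqrt(5)/5

Compute the unit normal N̂(u, v) = (-2*sqrt(5)*u*cos(v)/(5*Abs(u)), -2*sqrt(5)*u*sin(v)/(5*Abs(u)), sqrt(5)*u/(5*Abs(u))), and the second partials r_uu, r_uv, r_vv. Take dot products:
  L(u, v) = r_uu · N̂ = 0,
  M(u, v) = r_uv · N̂ = 0,
  N(u, v) = r_vv · N̂ = 2*sqrt(5)*u^2/(5*Abs(u)).
Evaluating at (u, v) = (3, 5*pi/6):
  L = 0, M = 0, N = 6*sqrt(5)/5.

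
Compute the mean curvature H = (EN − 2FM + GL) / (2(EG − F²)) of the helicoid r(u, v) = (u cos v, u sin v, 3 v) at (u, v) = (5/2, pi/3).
H = 0

With E = 1, F = 0, G = u^2 + 9, L = 0, M = -3/sqrt(u^2 + 9), N = 0, assemble
  H = (EN − 2FM + GL) / (2(EG − F²)) = 0.
At (u, v) = (5/2, pi/3): H = 0.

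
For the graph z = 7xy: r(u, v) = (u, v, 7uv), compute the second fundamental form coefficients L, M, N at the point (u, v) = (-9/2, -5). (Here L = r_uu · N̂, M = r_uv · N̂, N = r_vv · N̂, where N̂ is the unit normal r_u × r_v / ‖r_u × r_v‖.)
L = 0;  M = 14*sqrt(8873)/8873;  N = 0

Compute the unit normal N̂(u, v) = (-7*v/sqrt(49*u^2 + 49*v^2 + 1), -7*u/sqrt(49*u^2 + 49*v^2 + 1), 1/sqrt(49*u^2 + 49*v^2 + 1)), and the second partials r_uu, r_uv, r_vv. Take dot products:
  L(u, v) = r_uu · N̂ = 0,
  M(u, v) = r_uv · N̂ = 7/sqrt(49*u^2 + 49*v^2 + 1),
  N(u, v) = r_vv · N̂ = 0.
Evaluating at (u, v) = (-9/2, -5):
  L = 0, M = 14*sqrt(8873)/8873, N = 0.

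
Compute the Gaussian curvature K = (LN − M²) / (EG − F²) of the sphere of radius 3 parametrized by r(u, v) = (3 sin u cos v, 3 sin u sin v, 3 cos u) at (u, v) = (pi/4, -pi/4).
K = 1/9

Coefficients of the first fundamental form: E = 9, F = 0, G = 9*sin(u)^2.
Coefficients of the second fundamental form: L = -3*sin(u)/Abs(sin(u)), M = 0, N = -3*sin(u)^3/Abs(sin(u)).
Assemble K = (LN − M²)/(EG − F²) = 1/9. At (u, v) = (pi/4, -pi/4): K = 1/9.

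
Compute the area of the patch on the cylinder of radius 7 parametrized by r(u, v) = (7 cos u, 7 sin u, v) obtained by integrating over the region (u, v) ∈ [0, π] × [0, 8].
Area = 56*pi

Area = ∫∫ √(EG − F²) du dv with √(EG − F²) = 7. Integrating over [0, π] × [0, 8] gives 56*pi.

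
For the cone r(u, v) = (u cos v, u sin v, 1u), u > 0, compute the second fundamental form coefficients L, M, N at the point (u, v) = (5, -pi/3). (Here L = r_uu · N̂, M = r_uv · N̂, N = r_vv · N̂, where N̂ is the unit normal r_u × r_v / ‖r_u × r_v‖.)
L = 0;  M = 0;  N = 5*sqrt(2)/2

Compute the unit normal N̂(u, v) = (-sqrt(2)*u*cos(v)/(2*Abs(u)), -sqrt(2)*u*sin(v)/(2*Abs(u)), sqrt(2)*u/(2*Abs(u))), and the second partials r_uu, r_uv, r_vv. Take dot products:
  L(u, v) = r_uu · N̂ = 0,
  M(u, v) = r_uv · N̂ = 0,
  N(u, v) = r_vv · N̂ = sqrt(2)*u^2/(2*Abs(u)).
Evaluating at (u, v) = (5, -pi/3):
  L = 0, M = 0, N = 5*sqrt(2)/2.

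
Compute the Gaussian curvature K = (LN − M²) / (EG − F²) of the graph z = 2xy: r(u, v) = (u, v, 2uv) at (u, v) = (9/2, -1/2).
K = -4/6889

Coefficients of the first fundamental form: E = 4*v^2 + 1, F = 4*u*v, G = 4*u^2 + 1.
Coefficients of the second fundamental form: L = 0, M = 2/sqrt(4*u^2 + 4*v^2 + 1), N = 0.
Assemble K = (LN − M²)/(EG − F²) = -4/(16*u^4 + 32*u^2*v^2 + 8*u^2 + 16*v^4 + 8*v^2 + 1). At (u, v) = (9/2, -1/2): K = -4/6889.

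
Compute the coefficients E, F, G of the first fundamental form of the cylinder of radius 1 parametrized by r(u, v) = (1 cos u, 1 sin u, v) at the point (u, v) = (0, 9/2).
E = 1;  F = 0;  G = 1

Partials: r_u = (-sin(u), cos(u), 0), r_v = (0, 0, 1). As functions of (u, v):
  E = r_u · r_u = 1,
  F = r_u · r_v = 0,
  G = r_v · r_v = 1.
Evaluating at (u, v) = (0, 9/2): E = 1, F = 0, G = 1.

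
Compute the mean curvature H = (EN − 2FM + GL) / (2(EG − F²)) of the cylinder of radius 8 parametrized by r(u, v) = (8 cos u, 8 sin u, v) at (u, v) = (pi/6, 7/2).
H = -1/16

With E = 64, F = 0, G = 1, L = -8, M = 0, N = 0, assemble
  H = (EN − 2FM + GL) / (2(EG − F²)) = -1/16.
At (u, v) = (pi/6, 7/2): H = -1/16.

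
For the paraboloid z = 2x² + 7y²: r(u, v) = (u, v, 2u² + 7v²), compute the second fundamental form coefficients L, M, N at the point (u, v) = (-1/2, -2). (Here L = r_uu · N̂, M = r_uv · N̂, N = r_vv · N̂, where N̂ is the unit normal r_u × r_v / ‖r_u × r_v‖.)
L = 4*sqrt(789)/789;  M = 0;  N = 14*sqrt(789)/789

Compute the unit normal N̂(u, v) = (-4*u/sqrt(16*u^2 + 196*v^2 + 1), -14*v/sqrt(16*u^2 + 196*v^2 + 1), 1/sqrt(16*u^2 + 196*v^2 + 1)), and the second partials r_uu, r_uv, r_vv. Take dot products:
  L(u, v) = r_uu · N̂ = 4/sqrt(16*u^2 + 196*v^2 + 1),
  M(u, v) = r_uv · N̂ = 0,
  N(u, v) = r_vv · N̂ = 14/sqrt(16*u^2 + 196*v^2 + 1).
Evaluating at (u, v) = (-1/2, -2):
  L = 4*sqrt(789)/789, M = 0, N = 14*sqrt(789)/789.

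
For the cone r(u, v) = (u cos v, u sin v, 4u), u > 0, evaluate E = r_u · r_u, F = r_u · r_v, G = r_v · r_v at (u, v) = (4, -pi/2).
E = 17;  F = 0;  G = 16

Partials: r_u = (cos(v), sin(v), 4), r_v = (-u*sin(v), u*cos(v), 0). As functions of (u, v):
  E = r_u · r_u = 17,
  F = r_u · r_v = 0,
  G = r_v · r_v = u^2.
Evaluating at (u, v) = (4, -pi/2): E = 17, F = 0, G = 16.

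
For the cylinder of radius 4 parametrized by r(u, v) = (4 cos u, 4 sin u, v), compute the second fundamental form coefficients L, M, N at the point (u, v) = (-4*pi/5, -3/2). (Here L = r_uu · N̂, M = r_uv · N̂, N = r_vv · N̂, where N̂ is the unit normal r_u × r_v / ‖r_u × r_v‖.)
L = -4;  M = 0;  N = 0

Compute the unit normal N̂(u, v) = (cos(u), sin(u), 0), and the second partials r_uu, r_uv, r_vv. Take dot products:
  L(u, v) = r_uu · N̂ = -4,
  M(u, v) = r_uv · N̂ = 0,
  N(u, v) = r_vv · N̂ = 0.
Evaluating at (u, v) = (-4*pi/5, -3/2):
  L = -4, M = 0, N = 0.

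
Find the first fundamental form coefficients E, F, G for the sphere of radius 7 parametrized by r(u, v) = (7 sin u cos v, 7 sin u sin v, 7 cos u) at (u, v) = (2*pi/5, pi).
E = 49;  F = 0;  G = 49*sqrt(5)/8 + 245/8

Partials: r_u = (7*cos(u)*cos(v), 7*sin(v)*cos(u), -7*sin(u)), r_v = (-7*sin(u)*sin(v), 7*sin(u)*cos(v), 0). As functions of (u, v):
  E = r_u · r_u = 49,
  F = r_u · r_v = 0,
  G = r_v · r_v = 49*sin(u)^2.
Evaluating at (u, v) = (2*pi/5, pi): E = 49, F = 0, G = 49*sqrt(5)/8 + 245/8.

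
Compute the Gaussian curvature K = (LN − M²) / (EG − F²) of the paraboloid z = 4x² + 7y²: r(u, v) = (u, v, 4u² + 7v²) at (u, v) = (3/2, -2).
K = 112/863041

Coefficients of the first fundamental form: E = 64*u^2 + 1, F = 112*u*v, G = 196*v^2 + 1.
Coefficients of the second fundamental form: L = 8/sqrt(64*u^2 + 196*v^2 + 1), M = 0, N = 14/sqrt(64*u^2 + 196*v^2 + 1).
Assemble K = (LN − M²)/(EG − F²) = 112/(4096*u^4 + 25088*u^2*v^2 + 128*u^2 + 38416*v^4 + 392*v^2 + 1). At (u, v) = (3/2, -2): K = 112/863041.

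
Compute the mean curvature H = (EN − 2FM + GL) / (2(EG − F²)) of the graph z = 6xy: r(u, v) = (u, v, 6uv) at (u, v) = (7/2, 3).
H = -567*sqrt(766)/146689

With E = 36*v^2 + 1, F = 36*u*v, G = 36*u^2 + 1, L = 0, M = 6/sqrt(36*u^2 + 36*v^2 + 1), N = 0, assemble
  H = (EN − 2FM + GL) / (2(EG − F²)) = -216*u*v/(36*u^2 + 36*v^2 + 1)^(3/2).
At (u, v) = (7/2, 3): H = -567*sqrt(766)/146689.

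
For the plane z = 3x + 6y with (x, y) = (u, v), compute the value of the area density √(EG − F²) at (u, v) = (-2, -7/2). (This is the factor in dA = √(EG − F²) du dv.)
√(EG − F²)|_{(-2, -7/2)} = sqrt(46)

E = 10, F = 18, G = 37, so EG − F² = 46. Taking the positive square root: √(EG − F²) = sqrt(46). At (u, v) = (-2, -7/2): sqrt(46).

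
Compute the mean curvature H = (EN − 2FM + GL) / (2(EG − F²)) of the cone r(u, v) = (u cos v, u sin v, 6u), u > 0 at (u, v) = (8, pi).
H = 3*sqrt(37)/296

With E = 37, F = 0, G = u^2, L = 0, M = 0, N = 6*sqrt(37)*u^2/(37*Abs(u)), assemble
  H = (EN − 2FM + GL) / (2(EG − F²)) = 3*sqrt(37)/(37*Abs(u)).
At (u, v) = (8, pi): H = 3*sqrt(37)/296.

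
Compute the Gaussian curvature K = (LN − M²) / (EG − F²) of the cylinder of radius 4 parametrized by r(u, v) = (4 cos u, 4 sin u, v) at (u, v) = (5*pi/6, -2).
K = 0

Coefficients of the first fundamental form: E = 16, F = 0, G = 1.
Coefficients of the second fundamental form: L = -4, M = 0, N = 0.
Assemble K = (LN − M²)/(EG − F²) = 0. At (u, v) = (5*pi/6, -2): K = 0.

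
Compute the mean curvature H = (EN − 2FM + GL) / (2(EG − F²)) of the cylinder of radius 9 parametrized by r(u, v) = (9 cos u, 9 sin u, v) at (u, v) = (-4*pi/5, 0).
H = -1/18

With E = 81, F = 0, G = 1, L = -9, M = 0, N = 0, assemble
  H = (EN − 2FM + GL) / (2(EG − F²)) = -1/18.
At (u, v) = (-4*pi/5, 0): H = -1/18.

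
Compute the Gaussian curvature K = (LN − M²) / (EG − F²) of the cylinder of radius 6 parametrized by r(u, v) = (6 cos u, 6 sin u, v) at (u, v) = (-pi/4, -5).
K = 0

Coefficients of the first fundamental form: E = 36, F = 0, G = 1.
Coefficients of the second fundamental form: L = -6, M = 0, N = 0.
Assemble K = (LN − M²)/(EG − F²) = 0. At (u, v) = (-pi/4, -5): K = 0.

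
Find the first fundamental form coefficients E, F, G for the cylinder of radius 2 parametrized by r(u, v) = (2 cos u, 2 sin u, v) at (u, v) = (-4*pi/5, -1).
E = 4;  F = 0;  G = 1

Partials: r_u = (-2*sin(u), 2*cos(u), 0), r_v = (0, 0, 1). As functions of (u, v):
  E = r_u · r_u = 4,
  F = r_u · r_v = 0,
  G = r_v · r_v = 1.
Evaluating at (u, v) = (-4*pi/5, -1): E = 4, F = 0, G = 1.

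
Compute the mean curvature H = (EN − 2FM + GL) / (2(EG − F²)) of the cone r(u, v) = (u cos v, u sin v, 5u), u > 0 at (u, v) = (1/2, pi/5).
H = 5*sqrt(26)/26

With E = 26, F = 0, G = u^2, L = 0, M = 0, N = 5*sqrt(26)*u^2/(26*Abs(u)), assemble
  H = (EN − 2FM + GL) / (2(EG − F²)) = 5*sqrt(26)/(52*Abs(u)).
At (u, v) = (1/2, pi/5): H = 5*sqrt(26)/26.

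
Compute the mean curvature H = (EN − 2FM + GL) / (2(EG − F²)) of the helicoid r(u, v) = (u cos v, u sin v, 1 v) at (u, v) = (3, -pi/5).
H = 0

With E = 1, F = 0, G = u^2 + 1, L = 0, M = -1/sqrt(u^2 + 1), N = 0, assemble
  H = (EN − 2FM + GL) / (2(EG − F²)) = 0.
At (u, v) = (3, -pi/5): H = 0.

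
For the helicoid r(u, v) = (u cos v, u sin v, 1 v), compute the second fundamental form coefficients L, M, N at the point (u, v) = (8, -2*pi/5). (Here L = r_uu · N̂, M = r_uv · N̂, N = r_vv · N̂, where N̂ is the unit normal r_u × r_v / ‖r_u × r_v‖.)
L = 0;  M = -sqrt(65)/65;  N = 0

Compute the unit normal N̂(u, v) = (sin(v)/sqrt(u^2 + 1), -cos(v)/sqrt(u^2 + 1), u/sqrt(u^2 + 1)), and the second partials r_uu, r_uv, r_vv. Take dot products:
  L(u, v) = r_uu · N̂ = 0,
  M(u, v) = r_uv · N̂ = -1/sqrt(u^2 + 1),
  N(u, v) = r_vv · N̂ = 0.
Evaluating at (u, v) = (8, -2*pi/5):
  L = 0, M = -sqrt(65)/65, N = 0.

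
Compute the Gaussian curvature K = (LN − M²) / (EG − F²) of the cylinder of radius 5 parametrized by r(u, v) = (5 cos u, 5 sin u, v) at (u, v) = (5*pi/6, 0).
K = 0

Coefficients of the first fundamental form: E = 25, F = 0, G = 1.
Coefficients of the second fundamental form: L = -5, M = 0, N = 0.
Assemble K = (LN − M²)/(EG − F²) = 0. At (u, v) = (5*pi/6, 0): K = 0.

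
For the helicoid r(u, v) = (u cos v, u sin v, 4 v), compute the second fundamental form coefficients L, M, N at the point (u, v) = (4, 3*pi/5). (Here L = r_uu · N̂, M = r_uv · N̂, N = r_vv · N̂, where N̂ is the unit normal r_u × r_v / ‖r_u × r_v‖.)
L = 0;  M = -sqrt(2)/2;  N = 0

Compute the unit normal N̂(u, v) = (4*sin(v)/sqrt(u^2 + 16), -4*cos(v)/sqrt(u^2 + 16), u/sqrt(u^2 + 16)), and the second partials r_uu, r_uv, r_vv. Take dot products:
  L(u, v) = r_uu · N̂ = 0,
  M(u, v) = r_uv · N̂ = -4/sqrt(u^2 + 16),
  N(u, v) = r_vv · N̂ = 0.
Evaluating at (u, v) = (4, 3*pi/5):
  L = 0, M = -sqrt(2)/2, N = 0.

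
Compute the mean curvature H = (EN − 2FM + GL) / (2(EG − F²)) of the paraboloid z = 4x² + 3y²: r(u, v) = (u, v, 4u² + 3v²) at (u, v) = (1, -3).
H = 1495*sqrt(389)/151321

With E = 64*u^2 + 1, F = 48*u*v, G = 36*v^2 + 1, L = 8/sqrt(64*u^2 + 36*v^2 + 1), M = 0, N = 6/sqrt(64*u^2 + 36*v^2 + 1), assemble
  H = (EN − 2FM + GL) / (2(EG − F²)) = (192*u^2 + 144*v^2 + 7)/(64*u^2 + 36*v^2 + 1)^(3/2).
At (u, v) = (1, -3): H = 1495*sqrt(389)/151321.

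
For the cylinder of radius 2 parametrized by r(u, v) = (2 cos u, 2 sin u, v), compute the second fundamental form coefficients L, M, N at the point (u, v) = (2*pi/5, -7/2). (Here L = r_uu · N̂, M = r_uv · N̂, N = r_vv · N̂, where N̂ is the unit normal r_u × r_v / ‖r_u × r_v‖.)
L = -2;  M = 0;  N = 0

Compute the unit normal N̂(u, v) = (cos(u), sin(u), 0), and the second partials r_uu, r_uv, r_vv. Take dot products:
  L(u, v) = r_uu · N̂ = -2,
  M(u, v) = r_uv · N̂ = 0,
  N(u, v) = r_vv · N̂ = 0.
Evaluating at (u, v) = (2*pi/5, -7/2):
  L = -2, M = 0, N = 0.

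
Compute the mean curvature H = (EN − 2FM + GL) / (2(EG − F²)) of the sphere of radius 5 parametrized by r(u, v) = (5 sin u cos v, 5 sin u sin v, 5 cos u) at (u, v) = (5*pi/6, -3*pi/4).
H = -1/5

With E = 25, F = 0, G = 25*sin(u)^2, L = -5*sin(u)/Abs(sin(u)), M = 0, N = -5*sin(u)^3/Abs(sin(u)), assemble
  H = (EN − 2FM + GL) / (2(EG − F²)) = -sin(u)/(5*Abs(sin(u))).
At (u, v) = (5*pi/6, -3*pi/4): H = -1/5.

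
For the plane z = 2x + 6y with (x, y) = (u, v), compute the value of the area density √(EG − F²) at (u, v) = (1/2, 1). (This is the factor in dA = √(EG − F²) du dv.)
√(EG − F²)|_{(1/2, 1)} = sqrt(41)

E = 5, F = 12, G = 37, so EG − F² = 41. Taking the positive square root: √(EG − F²) = sqrt(41). At (u, v) = (1/2, 1): sqrt(41).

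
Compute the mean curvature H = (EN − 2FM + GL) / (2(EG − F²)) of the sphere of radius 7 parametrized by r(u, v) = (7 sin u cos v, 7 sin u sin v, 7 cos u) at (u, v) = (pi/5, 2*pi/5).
H = -1/7

With E = 49, F = 0, G = 49*sin(u)^2, L = -7*sin(u)/Abs(sin(u)), M = 0, N = -7*sin(u)^3/Abs(sin(u)), assemble
  H = (EN − 2FM + GL) / (2(EG − F²)) = -sin(u)/(7*Abs(sin(u))).
At (u, v) = (pi/5, 2*pi/5): H = -1/7.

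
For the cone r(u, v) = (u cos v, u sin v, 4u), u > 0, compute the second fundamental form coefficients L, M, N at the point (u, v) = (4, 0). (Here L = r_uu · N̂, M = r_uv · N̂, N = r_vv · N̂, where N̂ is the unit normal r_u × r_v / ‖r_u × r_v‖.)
L = 0;  M = 0;  N = 16*sqrt(17)/17

Compute the unit normal N̂(u, v) = (-4*sqrt(17)*u*cos(v)/(17*Abs(u)), -4*sqrt(17)*u*sin(v)/(17*Abs(u)), sqrt(17)*u/(17*Abs(u))), and the second partials r_uu, r_uv, r_vv. Take dot products:
  L(u, v) = r_uu · N̂ = 0,
  M(u, v) = r_uv · N̂ = 0,
  N(u, v) = r_vv · N̂ = 4*sqrt(17)*u^2/(17*Abs(u)).
Evaluating at (u, v) = (4, 0):
  L = 0, M = 0, N = 16*sqrt(17)/17.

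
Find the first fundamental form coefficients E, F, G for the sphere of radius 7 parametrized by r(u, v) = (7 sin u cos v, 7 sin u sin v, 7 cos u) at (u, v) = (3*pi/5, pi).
E = 49;  F = 0;  G = 49*sqrt(5)/8 + 245/8

Partials: r_u = (7*cos(u)*cos(v), 7*sin(v)*cos(u), -7*sin(u)), r_v = (-7*sin(u)*sin(v), 7*sin(u)*cos(v), 0). As functions of (u, v):
  E = r_u · r_u = 49,
  F = r_u · r_v = 0,
  G = r_v · r_v = 49*sin(u)^2.
Evaluating at (u, v) = (3*pi/5, pi): E = 49, F = 0, G = 49*sqrt(5)/8 + 245/8.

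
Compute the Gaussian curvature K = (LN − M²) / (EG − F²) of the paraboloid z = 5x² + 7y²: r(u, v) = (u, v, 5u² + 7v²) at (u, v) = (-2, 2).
K = 28/280845

Coefficients of the first fundamental form: E = 100*u^2 + 1, F = 140*u*v, G = 196*v^2 + 1.
Coefficients of the second fundamental form: L = 10/sqrt(100*u^2 + 196*v^2 + 1), M = 0, N = 14/sqrt(100*u^2 + 196*v^2 + 1).
Assemble K = (LN − M²)/(EG − F²) = 140/(10000*u^4 + 39200*u^2*v^2 + 200*u^2 + 38416*v^4 + 392*v^2 + 1). At (u, v) = (-2, 2): K = 28/280845.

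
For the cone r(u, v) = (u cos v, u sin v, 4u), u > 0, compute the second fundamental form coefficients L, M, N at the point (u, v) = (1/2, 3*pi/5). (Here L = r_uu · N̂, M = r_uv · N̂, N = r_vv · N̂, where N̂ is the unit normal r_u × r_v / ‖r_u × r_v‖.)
L = 0;  M = 0;  N = 2*sqrt(17)/17

Compute the unit normal N̂(u, v) = (-4*sqrt(17)*u*cos(v)/(17*Abs(u)), -4*sqrt(17)*u*sin(v)/(17*Abs(u)), sqrt(17)*u/(17*Abs(u))), and the second partials r_uu, r_uv, r_vv. Take dot products:
  L(u, v) = r_uu · N̂ = 0,
  M(u, v) = r_uv · N̂ = 0,
  N(u, v) = r_vv · N̂ = 4*sqrt(17)*u^2/(17*Abs(u)).
Evaluating at (u, v) = (1/2, 3*pi/5):
  L = 0, M = 0, N = 2*sqrt(17)/17.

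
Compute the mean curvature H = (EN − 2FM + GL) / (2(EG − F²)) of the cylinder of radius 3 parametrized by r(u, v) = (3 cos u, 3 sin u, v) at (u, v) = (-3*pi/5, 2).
H = -1/6

With E = 9, F = 0, G = 1, L = -3, M = 0, N = 0, assemble
  H = (EN − 2FM + GL) / (2(EG − F²)) = -1/6.
At (u, v) = (-3*pi/5, 2): H = -1/6.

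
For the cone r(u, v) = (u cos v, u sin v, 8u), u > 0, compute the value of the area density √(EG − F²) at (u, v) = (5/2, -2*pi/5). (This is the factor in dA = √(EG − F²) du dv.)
√(EG − F²)|_{(5/2, -2*pi/5)} = 5*sqrt(65)/2

E = 65, F = 0, G = u^2, so EG − F² = 65*u^2. Taking the positive square root: √(EG − F²) = sqrt(65)*Abs(u). At (u, v) = (5/2, -2*pi/5): 5*sqrt(65)/2.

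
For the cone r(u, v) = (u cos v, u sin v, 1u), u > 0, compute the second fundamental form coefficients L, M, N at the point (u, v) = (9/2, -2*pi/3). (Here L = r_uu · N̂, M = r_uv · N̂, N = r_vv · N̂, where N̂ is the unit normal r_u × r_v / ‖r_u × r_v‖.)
L = 0;  M = 0;  N = 9*sqrt(2)/4

Compute the unit normal N̂(u, v) = (-sqrt(2)*u*cos(v)/(2*Abs(u)), -sqrt(2)*u*sin(v)/(2*Abs(u)), sqrt(2)*u/(2*Abs(u))), and the second partials r_uu, r_uv, r_vv. Take dot products:
  L(u, v) = r_uu · N̂ = 0,
  M(u, v) = r_uv · N̂ = 0,
  N(u, v) = r_vv · N̂ = sqrt(2)*u^2/(2*Abs(u)).
Evaluating at (u, v) = (9/2, -2*pi/3):
  L = 0, M = 0, N = 9*sqrt(2)/4.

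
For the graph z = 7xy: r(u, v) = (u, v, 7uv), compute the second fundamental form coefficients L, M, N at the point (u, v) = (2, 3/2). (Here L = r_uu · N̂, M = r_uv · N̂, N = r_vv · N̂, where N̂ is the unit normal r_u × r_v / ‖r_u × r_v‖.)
L = 0;  M = 14*sqrt(1229)/1229;  N = 0

Compute the unit normal N̂(u, v) = (-7*v/sqrt(49*u^2 + 49*v^2 + 1), -7*u/sqrt(49*u^2 + 49*v^2 + 1), 1/sqrt(49*u^2 + 49*v^2 + 1)), and the second partials r_uu, r_uv, r_vv. Take dot products:
  L(u, v) = r_uu · N̂ = 0,
  M(u, v) = r_uv · N̂ = 7/sqrt(49*u^2 + 49*v^2 + 1),
  N(u, v) = r_vv · N̂ = 0.
Evaluating at (u, v) = (2, 3/2):
  L = 0, M = 14*sqrt(1229)/1229, N = 0.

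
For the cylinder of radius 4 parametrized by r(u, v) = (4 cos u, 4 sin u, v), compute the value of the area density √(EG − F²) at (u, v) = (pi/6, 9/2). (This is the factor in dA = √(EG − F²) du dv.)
√(EG − F²)|_{(pi/6, 9/2)} = 4

E = 16, F = 0, G = 1, so EG − F² = 16. Taking the positive square root: √(EG − F²) = 4. At (u, v) = (pi/6, 9/2): 4.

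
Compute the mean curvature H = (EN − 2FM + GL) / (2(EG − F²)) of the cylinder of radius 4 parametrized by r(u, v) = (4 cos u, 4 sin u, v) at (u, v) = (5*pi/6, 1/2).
H = -1/8

With E = 16, F = 0, G = 1, L = -4, M = 0, N = 0, assemble
  H = (EN − 2FM + GL) / (2(EG − F²)) = -1/8.
At (u, v) = (5*pi/6, 1/2): H = -1/8.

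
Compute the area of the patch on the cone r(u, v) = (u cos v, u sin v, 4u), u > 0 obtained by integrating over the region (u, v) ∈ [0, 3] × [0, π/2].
Area = 9*sqrt(17)*pi/4

Area = ∫∫ √(EG − F²) du dv with √(EG − F²) = sqrt(17)*Abs(u). Integrating over [0, 3] × [0, π/2] gives 9*sqrt(17)*pi/4.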